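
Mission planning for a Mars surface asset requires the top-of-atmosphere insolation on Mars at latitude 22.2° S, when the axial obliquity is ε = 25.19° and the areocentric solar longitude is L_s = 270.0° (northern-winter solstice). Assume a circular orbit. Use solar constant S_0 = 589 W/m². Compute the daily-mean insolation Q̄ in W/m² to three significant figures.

Q̄ ≈ 207 W/m²

sin δ = sin 25.19° × sin 270.0° = -0.42562, so δ = -25.190°.
cos h₀ = −tan(-22.2°) tan(-25.190°) = -0.1919, h₀ = 1.7639 rad.
Bracket: h₀ sin ϕ sin δ + cos ϕ cos δ sin h₀ = 1.7639×-0.37784×-0.42562 + 0.92587×0.90490×0.98141 = 0.283664 + 0.822245 = 1.105909.
Q̄ = (S_0/π) × [bracket] = (589/π) × 1.105909 = 207.3 W/m².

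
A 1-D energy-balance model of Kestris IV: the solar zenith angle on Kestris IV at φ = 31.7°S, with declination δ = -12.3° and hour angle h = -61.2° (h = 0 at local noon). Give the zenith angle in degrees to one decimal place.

cos θ_z = sin φ sin δ + cos φ cos δ cos h = 0.111941 + 0.400473 = 0.512414.
θ_z = arccos(0.512414) = 59.2°.

θ_z = 59.2°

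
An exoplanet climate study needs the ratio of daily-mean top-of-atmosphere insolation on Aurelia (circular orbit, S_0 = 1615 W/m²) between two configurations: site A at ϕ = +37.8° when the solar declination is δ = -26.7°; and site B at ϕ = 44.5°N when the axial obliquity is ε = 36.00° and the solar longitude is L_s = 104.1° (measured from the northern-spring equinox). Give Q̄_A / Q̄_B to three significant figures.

— Configuration A (ϕ=+37.8°):
cos h₀ = −tan(+37.8°) tan(-26.700°) = 0.3901, h₀ = 1.1700 rad.
Bracket: h₀ sin ϕ sin δ + cos ϕ cos δ sin h₀ = 1.1700×0.61291×-0.44932 + 0.79016×0.89337×0.92076 = -0.322209 + 0.649969 = 0.327760.
Q̄ = (S_0/π) × [bracket] = (1615/π) × 0.327760 = 168.49 W/m².
— Configuration B (ϕ=+44.5°):
Solar declination: sin δ = sin ε · sin L_s = sin 36.00° × sin 104.1° = 0.57008, so δ = +34.756°.
cos h₀ = −tan(+44.5°) tan(+34.756°) = -0.6819, h₀ = 2.3211 rad.
Bracket: h₀ sin ϕ sin δ + cos ϕ cos δ sin h₀ = 2.3211×0.70091×0.57008 + 0.71325×0.82159×0.73148 = 0.927453 + 0.428647 = 1.356100.
Q̄ = (S_0/π) × [bracket] = (1615/π) × 1.356100 = 697.13 W/m².
Ratio Q̄_A / Q̄_B = 168.49 / 697.13 = 0.2417.

Q̄_A / Q̄_B ≈ 0.242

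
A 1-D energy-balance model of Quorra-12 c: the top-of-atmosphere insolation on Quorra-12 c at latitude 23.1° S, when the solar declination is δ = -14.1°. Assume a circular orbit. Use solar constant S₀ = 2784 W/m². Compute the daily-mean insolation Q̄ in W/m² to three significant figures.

cos H₀ = −tan(-23.1°) tan(-14.100°) = -0.1071, H₀ = 1.6781 rad.
Bracket: H₀ sin φ sin δ + cos φ cos δ sin H₀ = 1.6781×-0.39234×-0.24362 + 0.91982×0.96987×0.99424 = 0.160396 + 0.886967 = 1.047363.
Q̄ = (S₀/π) × [bracket] = (2784/π) × 1.047363 = 928.1 W/m².

Q̄ ≈ 928 W/m²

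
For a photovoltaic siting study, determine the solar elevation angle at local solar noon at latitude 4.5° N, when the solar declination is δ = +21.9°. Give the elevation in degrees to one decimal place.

At local noon the hour angle is zero, so the zenith angle equals |ϕ − δ| = |+4.5° − (+21.900°)| = 17.400°.
Elevation = 90° − 17.400° = 72.6°.

72.6°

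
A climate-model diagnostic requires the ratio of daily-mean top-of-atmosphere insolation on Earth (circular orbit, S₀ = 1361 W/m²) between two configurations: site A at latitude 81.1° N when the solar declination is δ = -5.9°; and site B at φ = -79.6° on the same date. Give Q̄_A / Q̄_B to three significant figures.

— Configuration A (φ=+81.1°):
cos H₀ = −tan(+81.1°) tan(-5.900°) = 0.6599, H₀ = 0.8501 rad.
Bracket: H₀ sin φ sin δ + cos φ cos δ sin H₀ = 0.8501×0.98796×-0.10279 + 0.15471×0.99470×0.75134 = -0.086330 + 0.115624 = 0.029294.
Q̄ = (S₀/π) × [bracket] = (1361/π) × 0.029294 = 12.691 W/m².
— Configuration B (φ=-79.6°):
cos H₀ = −tan(-79.6°) tan(-5.900°) = -0.5631, H₀ = 2.1689 rad.
Bracket: H₀ sin φ sin δ + cos φ cos δ sin H₀ = 2.1689×-0.98357×-0.10279 + 0.18052×0.99470×0.82642 = 0.219278 + 0.148395 = 0.367673.
Q̄ = (S₀/π) × [bracket] = (1361/π) × 0.367673 = 159.28 W/m².
Ratio Q̄_A / Q̄_B = 12.691 / 159.28 = 0.07968.

Q̄_A / Q̄_B ≈ 0.0797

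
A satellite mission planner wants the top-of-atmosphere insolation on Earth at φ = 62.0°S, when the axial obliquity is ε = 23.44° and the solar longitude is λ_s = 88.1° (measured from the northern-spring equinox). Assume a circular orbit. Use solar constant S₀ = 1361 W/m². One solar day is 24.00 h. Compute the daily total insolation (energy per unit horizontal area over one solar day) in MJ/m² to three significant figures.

Solar declination: sin δ = sin ε · sin λ_s = sin 23.44° × sin 88.1° = 0.39757, so δ = +23.426°.
cos H₀ = −tan(-62.0°) tan(+23.426°) = 0.8149, H₀ = 0.6183 rad.
Bracket: H₀ sin φ sin δ + cos φ cos δ sin H₀ = 0.6183×-0.88295×0.39757 + 0.46947×0.91757×0.57962 = -0.217045 + 0.249684 = 0.032639.
Q̄ = (S₀/π) × [bracket] = (1361/π) × 0.032639 = 14.140 W/m².
Daily total = Q̄ × 24.00 h × 3600 s/h = 14.140 × 24.00 × 3600 / 10⁶ = 1.222 MJ/m².

1.22 MJ/m²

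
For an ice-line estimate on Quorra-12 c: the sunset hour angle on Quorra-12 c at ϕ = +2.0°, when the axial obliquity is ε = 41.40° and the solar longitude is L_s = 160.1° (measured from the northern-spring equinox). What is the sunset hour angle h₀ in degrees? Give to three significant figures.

Solar declination: sin δ = sin ε · sin L_s = sin 41.40° × sin 160.1° = 0.22510, so δ = +13.009°.
cos h₀ = −tan ϕ · tan δ = −tan(+2.0°) × tan(+13.009°) = -0.0081, so h₀ = 1.5789 rad = 90.46°.

h₀ = 90.5°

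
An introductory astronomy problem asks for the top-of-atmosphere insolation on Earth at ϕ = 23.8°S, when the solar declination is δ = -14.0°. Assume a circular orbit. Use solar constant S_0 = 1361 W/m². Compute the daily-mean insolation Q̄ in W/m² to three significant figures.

Q̄ ≈ 453 W/m²

cos h₀ = −tan(-23.8°) tan(-14.000°) = -0.1100, h₀ = 1.6810 rad.
Bracket: h₀ sin ϕ sin δ + cos ϕ cos δ sin h₀ = 1.6810×-0.40355×-0.24192 + 0.91496×0.97030×0.99394 = 0.164111 + 0.882406 = 1.046517.
Q̄ = (S_0/π) × [bracket] = (1361/π) × 1.046517 = 453.4 W/m².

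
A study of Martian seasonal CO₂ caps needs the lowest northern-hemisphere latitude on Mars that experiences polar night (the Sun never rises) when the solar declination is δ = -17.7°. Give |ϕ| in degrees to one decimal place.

Polar night requires cos h₀ = −tan ϕ tan δ ≥ 1, i.e. tan ϕ tan δ ≤ −1.
The boundary is |tan ϕ| · |tan δ| = 1, so |ϕ| = 90° − |δ| = 90° − 17.7° = 72.3° in the northern hemisphere.

|ϕ| = 72.3°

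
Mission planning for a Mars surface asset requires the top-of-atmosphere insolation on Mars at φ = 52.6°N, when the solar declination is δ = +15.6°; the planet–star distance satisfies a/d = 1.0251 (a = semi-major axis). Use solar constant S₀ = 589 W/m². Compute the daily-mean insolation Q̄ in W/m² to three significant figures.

Q̄ ≈ 189 W/m²

cos H₀ = −tan(+52.6°) tan(+15.600°) = -0.3652, H₀ = 1.9446 rad.
Bracket: H₀ sin φ sin δ + cos φ cos δ sin H₀ = 1.9446×0.79441×0.26892 + 0.60738×0.96316×0.93093 = 0.415430 + 0.544598 = 0.960028.
Inverse-square distance factor (a/d)² = 1.0251² = 1.050830.
Q̄ = (S₀/π) × 1.050830 × [bracket] = (589/π) × 1.050830 × 0.960028 = 189.1 W/m².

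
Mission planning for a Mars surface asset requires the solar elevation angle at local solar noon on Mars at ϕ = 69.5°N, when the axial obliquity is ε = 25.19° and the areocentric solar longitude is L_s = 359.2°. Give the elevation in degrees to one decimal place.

20.2°

sin δ = sin 25.19° × sin 359.2° = -0.00594, so δ = -0.340°.
At local noon the hour angle is zero, so the zenith angle equals |ϕ − δ| = |+69.5° − (-0.340°)| = 69.840°.
Elevation = 90° − 69.840° = 20.2°.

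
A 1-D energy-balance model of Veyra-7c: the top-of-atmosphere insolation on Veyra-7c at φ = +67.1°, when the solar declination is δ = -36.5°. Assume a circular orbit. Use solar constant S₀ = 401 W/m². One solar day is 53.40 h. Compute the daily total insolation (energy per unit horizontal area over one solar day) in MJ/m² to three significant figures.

cos H₀ = −tan(+67.1°) tan(-36.500°) = 1.7517 ≥ 1 ⇒ polar night, H₀ = 0 and Q̄ = 0.
Daily total = Q̄ × 53.40 h × 3600 s/h = 0.00 MJ/m².

0.00 MJ/m²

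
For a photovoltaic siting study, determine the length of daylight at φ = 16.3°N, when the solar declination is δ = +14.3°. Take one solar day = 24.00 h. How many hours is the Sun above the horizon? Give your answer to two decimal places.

cos H₀ = −tan φ · tan δ = −tan(+16.3°) × tan(+14.300°) = -0.0745, so H₀ = 1.6454 rad = 94.27°.
Daylight = 2H₀/(2π) × 24.00 h = (1.6454/π) × 24.00 = 12.57 h.

12.57 h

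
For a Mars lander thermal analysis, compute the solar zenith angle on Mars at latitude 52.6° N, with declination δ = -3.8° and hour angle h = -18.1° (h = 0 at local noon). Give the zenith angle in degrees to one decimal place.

cos θ_z = sin φ sin δ + cos φ cos δ cos h = -0.052649 + 0.576051 = 0.523402.
θ_z = arccos(0.523402) = 58.4°.

θ_z = 58.4°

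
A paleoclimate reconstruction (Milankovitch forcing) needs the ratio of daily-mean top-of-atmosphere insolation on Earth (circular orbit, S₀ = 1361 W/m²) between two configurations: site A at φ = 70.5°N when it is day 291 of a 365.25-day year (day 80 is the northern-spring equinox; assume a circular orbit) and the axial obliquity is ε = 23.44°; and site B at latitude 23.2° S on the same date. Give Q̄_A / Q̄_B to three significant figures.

Q̄_A / Q̄_B ≈ 0.0980

— Configuration A (φ=+70.5°):
Solar longitude: λ_s = 360° × (291 − 80)/365.25 = 207.967°.
sin δ = sin 23.44° × sin 207.967° = -0.18655, so δ = -10.751°.
cos H₀ = −tan(+70.5°) tan(-10.751°) = 0.5362, H₀ = 1.0049 rad.
Bracket: H₀ sin φ sin δ + cos φ cos δ sin H₀ = 1.0049×0.94264×-0.18655 + 0.33381×0.98245×0.84408 = -0.176711 + 0.276817 = 0.100106.
Q̄ = (S₀/π) × [bracket] = (1361/π) × 0.100106 = 43.368 W/m².
— Configuration B (φ=-23.2°):
cos H₀ = −tan(-23.2°) tan(-10.751°) = -0.0814, H₀ = 1.6523 rad.
Bracket: H₀ sin φ sin δ + cos φ cos δ sin H₀ = 1.6523×-0.39394×-0.18655 + 0.91914×0.98245×0.99668 = 0.121427 + 0.900011 = 1.021438.
Q̄ = (S₀/π) × [bracket] = (1361/π) × 1.021438 = 442.51 W/m².
Ratio Q̄_A / Q̄_B = 43.368 / 442.51 = 0.09800.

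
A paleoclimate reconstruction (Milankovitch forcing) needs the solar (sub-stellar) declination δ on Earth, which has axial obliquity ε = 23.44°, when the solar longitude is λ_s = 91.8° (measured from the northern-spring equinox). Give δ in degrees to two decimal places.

δ = +23.43°

sin δ = sin ε · sin λ_s = sin 23.44° × sin 91.8° = 0.397592.
δ = arcsin(0.397592) = +23.43°.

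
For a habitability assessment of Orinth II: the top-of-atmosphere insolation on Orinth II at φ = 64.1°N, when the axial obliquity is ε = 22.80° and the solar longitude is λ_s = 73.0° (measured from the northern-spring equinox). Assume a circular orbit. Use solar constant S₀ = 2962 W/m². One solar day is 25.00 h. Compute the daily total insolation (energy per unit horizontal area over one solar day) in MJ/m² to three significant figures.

91.3 MJ/m²

Solar declination: sin δ = sin ε · sin λ_s = sin 22.80° × sin 73.0° = 0.37058, so δ = +21.752°.
cos H₀ = −tan(+64.1°) tan(+21.752°) = -0.8217, H₀ = 2.5352 rad.
Bracket: H₀ sin φ sin δ + cos φ cos δ sin H₀ = 2.5352×0.89956×0.37058 + 0.43680×0.92880×0.56993 = 0.845132 + 0.231221 = 1.076353.
Q̄ = (S₀/π) × [bracket] = (2962/π) × 1.076353 = 1014.8 W/m².
Daily total = Q̄ × 25.00 h × 3600 s/h = 1014.8 × 25.00 × 3600 / 10⁶ = 91.33 MJ/m².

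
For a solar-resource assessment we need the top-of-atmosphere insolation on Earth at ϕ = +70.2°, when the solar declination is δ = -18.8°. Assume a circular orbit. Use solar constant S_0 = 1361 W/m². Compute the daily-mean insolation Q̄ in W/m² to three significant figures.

cos h₀ = −tan(+70.2°) tan(-18.800°) = 0.9456, h₀ = 0.3314 rad.
Bracket: h₀ sin ϕ sin δ + cos ϕ cos δ sin h₀ = 0.3314×0.94088×-0.32227 + 0.33874×0.94665×0.32541 = -0.100486 + 0.104349 = 0.003863.
Q̄ = (S_0/π) × [bracket] = (1361/π) × 0.003863 = 1.674 W/m².

Q̄ ≈ 1.67 W/m²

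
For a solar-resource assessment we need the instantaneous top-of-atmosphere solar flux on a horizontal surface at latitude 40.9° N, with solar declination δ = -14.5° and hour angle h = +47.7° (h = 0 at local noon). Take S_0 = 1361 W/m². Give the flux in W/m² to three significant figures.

cos θ_z = sin ϕ sin δ + cos ϕ cos δ cos h = -0.163934 + 0.492496 = 0.328562.
Flux = S_0 · cos θ_z = 1361 × 0.328562 = 447.2 W/m².

447 W/m²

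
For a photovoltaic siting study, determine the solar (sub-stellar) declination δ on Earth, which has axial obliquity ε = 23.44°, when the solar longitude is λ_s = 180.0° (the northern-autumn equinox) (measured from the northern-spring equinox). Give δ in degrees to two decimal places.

sin δ = sin ε · sin λ_s = sin 23.44° × sin 180.0° = 0.000000.
δ = arcsin(0.000000) = +0.00°.

δ = +0.00°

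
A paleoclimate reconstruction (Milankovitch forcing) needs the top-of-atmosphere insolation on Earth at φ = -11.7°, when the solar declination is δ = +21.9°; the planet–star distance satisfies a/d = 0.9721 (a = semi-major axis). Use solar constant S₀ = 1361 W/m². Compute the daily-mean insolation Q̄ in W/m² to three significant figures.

Q̄ ≈ 325 W/m²

cos H₀ = −tan(-11.7°) tan(+21.900°) = 0.0832, H₀ = 1.4875 rad.
Bracket: H₀ sin φ sin δ + cos φ cos δ sin H₀ = 1.4875×-0.20279×0.37299 + 0.97922×0.92784×0.99653 = -0.112512 + 0.905407 = 0.792895.
Inverse-square distance factor (a/d)² = 0.9721² = 0.944978.
Q̄ = (S₀/π) × 0.944978 × [bracket] = (1361/π) × 0.944978 × 0.792895 = 324.6 W/m².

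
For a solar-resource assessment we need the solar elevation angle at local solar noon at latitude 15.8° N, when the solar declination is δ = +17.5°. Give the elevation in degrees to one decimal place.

At local noon the hour angle is zero, so the zenith angle equals |φ − δ| = |+15.8° − (+17.500°)| = 1.700°.
Elevation = 90° − 1.700° = 88.3°.

88.3°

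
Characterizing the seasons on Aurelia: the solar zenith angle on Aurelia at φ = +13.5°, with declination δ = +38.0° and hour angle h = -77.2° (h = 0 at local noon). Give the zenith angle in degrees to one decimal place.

cos θ_z = sin φ sin δ + cos φ cos δ cos h = 0.143723 + 0.169759 = 0.313482.
θ_z = arccos(0.313482) = 71.7°.

θ_z = 71.7°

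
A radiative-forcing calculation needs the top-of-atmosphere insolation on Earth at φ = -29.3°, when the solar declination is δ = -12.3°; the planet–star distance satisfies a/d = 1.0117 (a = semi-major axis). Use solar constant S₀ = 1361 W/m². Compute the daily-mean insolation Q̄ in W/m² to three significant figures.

Q̄ ≈ 453 W/m²

cos H₀ = −tan(-29.3°) tan(-12.300°) = -0.1224, H₀ = 1.6935 rad.
Bracket: H₀ sin φ sin δ + cos φ cos δ sin H₀ = 1.6935×-0.48938×-0.21303 + 0.87207×0.97705×0.99249 = 0.176552 + 0.845657 = 1.022209.
Inverse-square distance factor (a/d)² = 1.0117² = 1.023537.
Q̄ = (S₀/π) × 1.023537 × [bracket] = (1361/π) × 1.023537 × 1.022209 = 453.3 W/m².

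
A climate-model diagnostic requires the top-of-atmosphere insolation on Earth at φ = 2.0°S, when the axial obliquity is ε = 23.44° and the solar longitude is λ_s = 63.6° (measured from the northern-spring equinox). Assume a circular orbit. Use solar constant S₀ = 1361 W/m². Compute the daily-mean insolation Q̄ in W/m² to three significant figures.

Solar declination: sin δ = sin ε · sin λ_s = sin 23.44° × sin 63.6° = 0.35630, so δ = +20.873°.
cos H₀ = −tan(-2.0°) tan(+20.873°) = 0.0133, H₀ = 1.5575 rad.
Bracket: H₀ sin φ sin δ + cos φ cos δ sin H₀ = 1.5575×-0.03490×0.35630 + 0.99939×0.93437×0.99991 = -0.019367 + 0.933716 = 0.914349.
Q̄ = (S₀/π) × [bracket] = (1361/π) × 0.914349 = 396.1 W/m².

Q̄ ≈ 396 W/m²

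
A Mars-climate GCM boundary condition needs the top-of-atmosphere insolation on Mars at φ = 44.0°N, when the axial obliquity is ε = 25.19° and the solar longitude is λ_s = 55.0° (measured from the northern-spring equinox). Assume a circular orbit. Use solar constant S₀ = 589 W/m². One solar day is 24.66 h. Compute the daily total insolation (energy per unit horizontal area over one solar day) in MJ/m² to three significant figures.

Solar declination: sin δ = sin ε · sin λ_s = sin 25.19° × sin 55.0° = 0.34865, so δ = +20.405°.
cos H₀ = −tan(+44.0°) tan(+20.405°) = -0.3592, H₀ = 1.9382 rad.
Bracket: H₀ sin φ sin δ + cos φ cos δ sin H₀ = 1.9382×0.69466×0.34865 + 0.71934×0.93725×0.93325 = 0.469419 + 0.629198 = 1.098617.
Q̄ = (S₀/π) × [bracket] = (589/π) × 1.098617 = 205.97 W/m².
Daily total = Q̄ × 24.66 h × 3600 s/h = 205.97 × 24.66 × 3600 / 10⁶ = 18.29 MJ/m².

18.3 MJ/m²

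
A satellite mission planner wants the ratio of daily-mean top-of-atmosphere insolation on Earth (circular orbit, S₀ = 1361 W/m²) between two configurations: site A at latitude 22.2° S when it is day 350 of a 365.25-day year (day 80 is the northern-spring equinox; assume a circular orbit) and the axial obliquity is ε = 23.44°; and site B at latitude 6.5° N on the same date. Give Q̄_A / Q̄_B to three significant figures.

Q̄_A / Q̄_B ≈ 1.30

— Configuration A (φ=-22.2°):
Solar longitude: λ_s = 360° × (350 − 80)/365.25 = 266.119°.
sin δ = sin 23.44° × sin 266.119° = -0.39688, so δ = -23.383°.
cos H₀ = −tan(-22.2°) tan(-23.383°) = -0.1765, H₀ = 1.7482 rad.
Bracket: H₀ sin φ sin δ + cos φ cos δ sin H₀ = 1.7482×-0.37784×-0.39688 + 0.92587×0.91787×0.98431 = 0.262155 + 0.836494 = 1.098649.
Q̄ = (S₀/π) × [bracket] = (1361/π) × 1.098649 = 475.96 W/m².
— Configuration B (φ=+6.5°):
cos H₀ = −tan(+6.5°) tan(-23.383°) = 0.0493, H₀ = 1.5215 rad.
Bracket: H₀ sin φ sin δ + cos φ cos δ sin H₀ = 1.5215×0.11320×-0.39688 + 0.99357×0.91787×0.99879 = -0.068356 + 0.910865 = 0.842509.
Q̄ = (S₀/π) × [bracket] = (1361/π) × 0.842509 = 364.99 W/m².
Ratio Q̄_A / Q̄_B = 475.96 / 364.99 = 1.304.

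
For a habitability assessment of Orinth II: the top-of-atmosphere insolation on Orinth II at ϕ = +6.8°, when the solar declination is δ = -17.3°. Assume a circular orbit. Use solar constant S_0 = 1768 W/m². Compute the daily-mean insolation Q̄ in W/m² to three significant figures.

cos h₀ = −tan(+6.8°) tan(-17.300°) = 0.0371, h₀ = 1.5336 rad.
Bracket: h₀ sin ϕ sin δ + cos ϕ cos δ sin h₀ = 1.5336×0.11840×-0.29737 + 0.99297×0.95476×0.99931 = -0.053996 + 0.947394 = 0.893398.
Q̄ = (S_0/π) × [bracket] = (1768/π) × 0.893398 = 502.8 W/m².

Q̄ ≈ 503 W/m²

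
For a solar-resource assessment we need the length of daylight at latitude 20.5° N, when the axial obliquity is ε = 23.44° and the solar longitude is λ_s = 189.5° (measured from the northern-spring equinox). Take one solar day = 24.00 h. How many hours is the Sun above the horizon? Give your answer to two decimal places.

Solar declination: sin δ = sin ε · sin λ_s = sin 23.44° × sin 189.5° = -0.06565, so δ = -3.764°.
cos H₀ = −tan φ · tan δ = −tan(+20.5°) × tan(-3.764°) = 0.0246, so H₀ = 1.5462 rad = 88.59°.
Daylight = 2H₀/(2π) × 24.00 h = (1.5462/π) × 24.00 = 11.81 h.

11.81 h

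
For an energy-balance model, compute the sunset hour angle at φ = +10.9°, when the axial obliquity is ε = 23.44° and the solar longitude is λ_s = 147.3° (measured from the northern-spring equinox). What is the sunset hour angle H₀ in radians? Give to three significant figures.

Solar declination: sin δ = sin ε · sin λ_s = sin 23.44° × sin 147.3° = 0.21490, so δ = +12.410°.
cos H₀ = −tan φ · tan δ = −tan(+10.9°) × tan(+12.410°) = -0.0424, so H₀ = 1.6132 rad = 92.43°.

H₀ = 1.61 rad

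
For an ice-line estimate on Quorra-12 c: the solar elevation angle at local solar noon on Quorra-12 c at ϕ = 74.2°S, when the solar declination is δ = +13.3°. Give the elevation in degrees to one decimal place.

2.5°

At local noon the hour angle is zero, so the zenith angle equals |ϕ − δ| = |-74.2° − (+13.300°)| = 87.500°.
Elevation = 90° − 87.500° = 2.5°.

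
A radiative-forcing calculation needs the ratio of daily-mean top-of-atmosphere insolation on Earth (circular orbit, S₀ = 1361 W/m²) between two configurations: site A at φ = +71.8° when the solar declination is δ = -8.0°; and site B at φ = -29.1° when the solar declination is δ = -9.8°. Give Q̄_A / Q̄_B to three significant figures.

Q̄_A / Q̄_B ≈ 0.131

— Configuration A (φ=+71.8°):
cos H₀ = −tan(+71.8°) tan(-8.000°) = 0.4275, H₀ = 1.1291 rad.
Bracket: H₀ sin φ sin δ + cos φ cos δ sin H₀ = 1.1291×0.94997×-0.13917 + 0.31233×0.99027×0.90404 = -0.149275 + 0.279611 = 0.130336.
Q̄ = (S₀/π) × [bracket] = (1361/π) × 0.130336 = 56.464 W/m².
— Configuration B (φ=-29.1°):
cos H₀ = −tan(-29.1°) tan(-9.800°) = -0.0961, H₀ = 1.6671 rad.
Bracket: H₀ sin φ sin δ + cos φ cos δ sin H₀ = 1.6671×-0.48634×-0.17021 + 0.87377×0.98541×0.99537 = 0.138002 + 0.857035 = 0.995037.
Q̄ = (S₀/π) × [bracket] = (1361/π) × 0.995037 = 431.07 W/m².
Ratio Q̄_A / Q̄_B = 56.464 / 431.07 = 0.1310.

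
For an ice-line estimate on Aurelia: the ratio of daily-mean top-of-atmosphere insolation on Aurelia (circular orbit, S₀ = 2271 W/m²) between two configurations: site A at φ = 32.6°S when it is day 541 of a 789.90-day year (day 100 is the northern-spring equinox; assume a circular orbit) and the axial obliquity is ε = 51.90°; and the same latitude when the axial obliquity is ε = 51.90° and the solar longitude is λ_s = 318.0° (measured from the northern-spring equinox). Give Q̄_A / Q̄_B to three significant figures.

Q̄_A / Q̄_B ≈ 0.871

— Configuration A (φ=-32.6°):
Solar longitude: λ_s = 360° × (541 − 100)/789.90 = 200.987°.
sin δ = sin 51.90° × sin 200.987° = -0.28185, so δ = -16.371°.
cos H₀ = −tan(-32.6°) tan(-16.371°) = -0.1879, H₀ = 1.7598 rad.
Bracket: H₀ sin φ sin δ + cos φ cos δ sin H₀ = 1.7598×-0.53877×-0.28185 + 0.84245×0.95946×0.98219 = 0.267230 + 0.793901 = 1.061131.
Q̄ = (S₀/π) × [bracket] = (2271/π) × 1.061131 = 767.07 W/m².
— Configuration B (φ=-32.6°):
Solar declination: sin δ = sin ε · sin λ_s = sin 51.90° × sin 318.0° = -0.52656, so δ = -31.773°.
cos H₀ = −tan(-32.6°) tan(-31.773°) = -0.3961, H₀ = 1.9781 rad.
Bracket: H₀ sin φ sin δ + cos φ cos δ sin H₀ = 1.9781×-0.53877×-0.52656 + 0.84245×0.85014×0.91820 = 0.561177 + 0.657615 = 1.218792.
Q̄ = (S₀/π) × [bracket] = (2271/π) × 1.218792 = 881.04 W/m².
Ratio Q̄_A / Q̄_B = 767.07 / 881.04 = 0.8706.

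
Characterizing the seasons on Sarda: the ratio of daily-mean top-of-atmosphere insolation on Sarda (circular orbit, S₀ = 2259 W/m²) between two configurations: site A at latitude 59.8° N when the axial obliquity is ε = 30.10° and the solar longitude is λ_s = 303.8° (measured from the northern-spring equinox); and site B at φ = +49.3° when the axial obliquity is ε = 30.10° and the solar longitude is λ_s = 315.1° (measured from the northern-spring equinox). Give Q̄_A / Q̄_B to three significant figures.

Q̄_A / Q̄_B ≈ 0.172

— Configuration A (φ=+59.8°):
Solar declination: sin δ = sin ε · sin λ_s = sin 30.10° × sin 303.8° = -0.41675, so δ = -24.629°.
cos H₀ = −tan(+59.8°) tan(-24.629°) = 0.7877, H₀ = 0.6637 rad.
Bracket: H₀ sin φ sin δ + cos φ cos δ sin H₀ = 0.6637×0.86427×-0.41675 + 0.50302×0.90902×0.61605 = -0.239054 + 0.281692 = 0.042638.
Q̄ = (S₀/π) × [bracket] = (2259/π) × 0.042638 = 30.659 W/m².
— Configuration B (φ=+49.3°):
Solar declination: sin δ = sin ε · sin λ_s = sin 30.10° × sin 315.1° = -0.35400, so δ = -20.732°.
cos H₀ = −tan(+49.3°) tan(-20.732°) = 0.4401, H₀ = 1.1151 rad.
Bracket: H₀ sin φ sin δ + cos φ cos δ sin H₀ = 1.1151×0.75813×-0.35400 + 0.65210×0.93524×0.89797 = -0.299268 + 0.547645 = 0.248377.
Q̄ = (S₀/π) × [bracket] = (2259/π) × 0.248377 = 178.60 W/m².
Ratio Q̄_A / Q̄_B = 30.659 / 178.60 = 0.1717.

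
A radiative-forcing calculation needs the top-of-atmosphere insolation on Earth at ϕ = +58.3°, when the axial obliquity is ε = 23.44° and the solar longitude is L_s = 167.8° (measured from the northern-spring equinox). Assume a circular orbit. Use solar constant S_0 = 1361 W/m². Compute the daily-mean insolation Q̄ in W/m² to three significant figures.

Q̄ ≈ 278 W/m²

Solar declination: sin δ = sin ε · sin L_s = sin 23.44° × sin 167.8° = 0.08406, so δ = +4.822°.
cos h₀ = −tan(+58.3°) tan(+4.822°) = -0.1366, h₀ = 1.7078 rad.
Bracket: h₀ sin ϕ sin δ + cos ϕ cos δ sin h₀ = 1.7078×0.85081×0.08406 + 0.52547×0.99646×0.99063 = 0.122140 + 0.518704 = 0.640844.
Q̄ = (S_0/π) × [bracket] = (1361/π) × 0.640844 = 277.6 W/m².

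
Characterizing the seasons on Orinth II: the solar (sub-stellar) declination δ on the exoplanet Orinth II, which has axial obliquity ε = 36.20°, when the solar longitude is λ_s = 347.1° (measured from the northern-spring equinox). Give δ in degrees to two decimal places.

sin δ = sin ε · sin λ_s = sin 36.20° × sin 347.1° = -0.131853.
δ = arcsin(-0.131853) = -7.58°.

δ = -7.58°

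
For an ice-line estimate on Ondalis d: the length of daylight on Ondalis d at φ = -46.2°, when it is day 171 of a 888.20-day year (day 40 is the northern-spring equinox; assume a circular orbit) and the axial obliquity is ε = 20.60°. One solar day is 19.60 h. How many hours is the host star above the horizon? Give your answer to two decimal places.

Solar longitude: λ_s = 360° × (171 − 40)/888.20 = 53.096°.
sin δ = sin 20.60° × sin 53.096° = 0.28135, so δ = +16.341°.
cos H₀ = −tan φ · tan δ = −tan(-46.2°) × tan(+16.341°) = 0.3057, so H₀ = 1.2601 rad = 72.20°.
Daylight = 2H₀/(2π) × 19.60 h = (1.2601/π) × 19.60 = 7.86 h.

7.86 h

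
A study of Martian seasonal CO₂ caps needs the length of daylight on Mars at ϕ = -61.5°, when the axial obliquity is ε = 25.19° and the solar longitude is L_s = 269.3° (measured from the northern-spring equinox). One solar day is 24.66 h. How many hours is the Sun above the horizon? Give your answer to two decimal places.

Solar declination: sin δ = sin ε · sin L_s = sin 25.19° × sin 269.3° = -0.42559, so δ = -25.188°.
cos h₀ = −tan ϕ · tan δ = −tan(-61.5°) × tan(-25.188°) = -0.8662, so h₀ = 2.6183 rad = 150.02°.
Daylight = 2h₀/(2π) × 24.66 h = (2.6183/π) × 24.66 = 20.55 h.

20.55 h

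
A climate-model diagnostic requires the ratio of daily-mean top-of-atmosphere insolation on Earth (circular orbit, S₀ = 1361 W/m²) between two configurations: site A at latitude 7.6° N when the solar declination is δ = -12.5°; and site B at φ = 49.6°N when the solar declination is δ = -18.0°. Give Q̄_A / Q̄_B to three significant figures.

— Configuration A (φ=+7.6°):
cos H₀ = −tan(+7.6°) tan(-12.500°) = 0.0296, H₀ = 1.5412 rad.
Bracket: H₀ sin φ sin δ + cos φ cos δ sin H₀ = 1.5412×0.13226×-0.21644 + 0.99122×0.97630×0.99956 = -0.044119 + 0.967302 = 0.923183.
Q̄ = (S₀/π) × [bracket] = (1361/π) × 0.923183 = 399.94 W/m².
— Configuration B (φ=+49.6°):
cos H₀ = −tan(+49.6°) tan(-18.000°) = 0.3818, H₀ = 1.1791 rad.
Bracket: H₀ sin φ sin δ + cos φ cos δ sin H₀ = 1.1791×0.76154×-0.30902 + 0.64812×0.95106×0.92425 = -0.277479 + 0.569709 = 0.292230.
Q̄ = (S₀/π) × [bracket] = (1361/π) × 0.292230 = 126.60 W/m².
Ratio Q̄_A / Q̄_B = 399.94 / 126.60 = 3.159.

Q̄_A / Q̄_B ≈ 3.16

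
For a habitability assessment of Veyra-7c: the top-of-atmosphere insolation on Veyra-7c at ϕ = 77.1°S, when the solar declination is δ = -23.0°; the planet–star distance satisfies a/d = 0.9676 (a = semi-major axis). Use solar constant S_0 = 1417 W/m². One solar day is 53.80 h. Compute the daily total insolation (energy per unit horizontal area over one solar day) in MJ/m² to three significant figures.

cos h₀ = −tan(-77.1°) tan(-23.000°) = -1.8534 ≤ −1 ⇒ polar day, h₀ = π.
Bracket: h₀ sin ϕ sin δ + cos ϕ cos δ sin h₀ = 3.1416×-0.97476×-0.39073 + 0.22325×0.92050×0.00000 = 1.196535 + 0.000000 = 1.196535.
Inverse-square distance factor (a/d)² = 0.9676² = 0.936250.
Q̄ = (S_0/π) × 0.936250 × [bracket] = (1417/π) × 0.936250 × 1.196535 = 505.29 W/m².
Daily total = Q̄ × 53.80 h × 3600 s/h = 505.29 × 53.80 × 3600 / 10⁶ = 97.86 MJ/m².

97.9 MJ/m²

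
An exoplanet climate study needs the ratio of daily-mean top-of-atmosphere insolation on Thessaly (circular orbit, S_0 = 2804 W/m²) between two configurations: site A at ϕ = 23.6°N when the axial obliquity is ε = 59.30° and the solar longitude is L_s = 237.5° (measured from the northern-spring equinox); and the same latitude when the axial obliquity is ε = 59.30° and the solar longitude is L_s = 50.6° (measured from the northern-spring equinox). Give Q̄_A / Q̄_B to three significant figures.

— Configuration A (ϕ=+23.6°):
Solar declination: sin δ = sin ε · sin L_s = sin 59.30° × sin 237.5° = -0.72519, so δ = -46.485°.
cos h₀ = −tan(+23.6°) tan(-46.485°) = 0.4601, h₀ = 1.0926 rad.
Bracket: h₀ sin ϕ sin δ + cos ϕ cos δ sin h₀ = 1.0926×0.40035×-0.72519 + 0.91636×0.68855×0.88785 = -0.317214 + 0.560198 = 0.242984.
Q̄ = (S_0/π) × [bracket] = (2804/π) × 0.242984 = 216.87 W/m².
— Configuration B (ϕ=+23.6°):
Solar declination: sin δ = sin ε · sin L_s = sin 59.30° × sin 50.6° = 0.66444, so δ = +41.639°.
cos h₀ = −tan(+23.6°) tan(+41.639°) = -0.3884, h₀ = 1.9697 rad.
Bracket: h₀ sin ϕ sin δ + cos ϕ cos δ sin h₀ = 1.9697×0.40035×0.66444 + 0.91636×0.74734×0.92148 = 0.523957 + 0.631059 = 1.155016.
Q̄ = (S_0/π) × [bracket] = (2804/π) × 1.155016 = 1030.9 W/m².
Ratio Q̄_A / Q̄_B = 216.87 / 1030.9 = 0.2104.

Q̄_A / Q̄_B ≈ 0.210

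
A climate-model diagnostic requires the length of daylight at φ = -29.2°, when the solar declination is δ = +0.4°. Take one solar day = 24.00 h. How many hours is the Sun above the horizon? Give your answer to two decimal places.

cos H₀ = −tan φ · tan δ = −tan(-29.2°) × tan(+0.400°) = 0.0039, so H₀ = 1.5669 rad = 89.78°.
Daylight = 2H₀/(2π) × 24.00 h = (1.5669/π) × 24.00 = 11.97 h.

11.97 h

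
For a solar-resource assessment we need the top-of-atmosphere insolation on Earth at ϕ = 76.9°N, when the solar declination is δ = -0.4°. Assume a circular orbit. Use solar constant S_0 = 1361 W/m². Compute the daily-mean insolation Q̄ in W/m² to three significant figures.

cos h₀ = −tan(+76.9°) tan(-0.400°) = 0.0300, h₀ = 1.5408 rad.
Bracket: h₀ sin ϕ sin δ + cos ϕ cos δ sin h₀ = 1.5408×0.97398×-0.00698 + 0.22665×0.99998×0.99955 = -0.010475 + 0.226543 = 0.216068.
Q̄ = (S_0/π) × [bracket] = (1361/π) × 0.216068 = 93.60 W/m².

Q̄ ≈ 93.6 W/m²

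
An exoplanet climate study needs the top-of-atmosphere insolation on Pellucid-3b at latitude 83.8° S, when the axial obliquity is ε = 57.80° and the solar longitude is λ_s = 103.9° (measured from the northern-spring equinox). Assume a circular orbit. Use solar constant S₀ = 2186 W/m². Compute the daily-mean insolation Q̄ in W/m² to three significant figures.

Solar declination: sin δ = sin ε · sin λ_s = sin 57.80° × sin 103.9° = 0.82141, so δ = +55.227°.
cos H₀ = −tan(-83.8°) tan(+55.227°) = 13.2576 ≥ 1 ⇒ polar night, H₀ = 0 and Q̄ = 0.

Q̄ ≈ 0.00 W/m²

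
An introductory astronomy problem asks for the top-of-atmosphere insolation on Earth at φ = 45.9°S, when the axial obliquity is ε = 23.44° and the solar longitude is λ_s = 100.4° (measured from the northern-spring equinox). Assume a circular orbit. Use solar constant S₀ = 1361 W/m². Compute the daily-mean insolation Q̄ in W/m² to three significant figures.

Solar declination: sin δ = sin ε · sin λ_s = sin 23.44° × sin 100.4° = 0.39125, so δ = +23.033°.
cos H₀ = −tan(-45.9°) tan(+23.033°) = 0.4387, H₀ = 1.1166 rad.
Bracket: H₀ sin φ sin δ + cos φ cos δ sin H₀ = 1.1166×-0.71813×0.39125 + 0.69591×0.92028×0.89863 = -0.313729 + 0.575511 = 0.261782.
Q̄ = (S₀/π) × [bracket] = (1361/π) × 0.261782 = 113.4 W/m².

Q̄ ≈ 113 W/m²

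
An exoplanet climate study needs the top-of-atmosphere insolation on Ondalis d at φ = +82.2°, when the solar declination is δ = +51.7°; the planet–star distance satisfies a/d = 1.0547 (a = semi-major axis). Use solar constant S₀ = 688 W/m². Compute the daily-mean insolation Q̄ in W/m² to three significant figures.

Q̄ ≈ 595 W/m²

cos H₀ = −tan(+82.2°) tan(+51.700°) = -9.2436 ≤ −1 ⇒ polar day, H₀ = π.
Bracket: H₀ sin φ sin δ + cos φ cos δ sin H₀ = 3.1416×0.99075×0.78478 + 0.13572×0.61978×0.00000 = 2.442659 + 0.000000 = 2.442659.
Inverse-square distance factor (a/d)² = 1.0547² = 1.112392.
Q̄ = (S₀/π) × 1.112392 × [bracket] = (688/π) × 1.112392 × 2.442659 = 595.1 W/m².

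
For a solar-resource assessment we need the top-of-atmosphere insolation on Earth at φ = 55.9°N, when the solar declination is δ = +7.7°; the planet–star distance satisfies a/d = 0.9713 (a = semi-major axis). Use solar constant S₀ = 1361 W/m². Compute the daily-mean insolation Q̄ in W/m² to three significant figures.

Q̄ ≈ 303 W/m²

cos H₀ = −tan(+55.9°) tan(+7.700°) = -0.1997, H₀ = 1.7718 rad.
Bracket: H₀ sin φ sin δ + cos φ cos δ sin H₀ = 1.7718×0.82806×0.13399 + 0.56064×0.99098×0.97986 = 0.196584 + 0.544394 = 0.740978.
Inverse-square distance factor (a/d)² = 0.9713² = 0.943424.
Q̄ = (S₀/π) × 0.943424 × [bracket] = (1361/π) × 0.943424 × 0.740978 = 302.8 W/m².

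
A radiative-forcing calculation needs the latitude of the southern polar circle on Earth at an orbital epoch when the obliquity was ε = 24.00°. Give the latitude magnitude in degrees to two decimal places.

The polar circle is the lowest latitude that experiences at least one full rotation of continuous darkness at the northern-summer solstice; it lies at |ϕ| = 90° − ε = 90° − 24.00° = 66.00°.

66.00°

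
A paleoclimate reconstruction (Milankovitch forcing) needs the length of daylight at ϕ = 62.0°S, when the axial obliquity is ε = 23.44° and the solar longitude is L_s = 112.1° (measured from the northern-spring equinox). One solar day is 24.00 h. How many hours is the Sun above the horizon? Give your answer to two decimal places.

Solar declination: sin δ = sin ε · sin L_s = sin 23.44° × sin 112.1° = 0.36856, so δ = +21.627°.
cos h₀ = −tan ϕ · tan δ = −tan(-62.0°) × tan(+21.627°) = 0.7457, so h₀ = 0.7293 rad = 41.78°.
Daylight = 2h₀/(2π) × 24.00 h = (0.7293/π) × 24.00 = 5.57 h.

5.57 h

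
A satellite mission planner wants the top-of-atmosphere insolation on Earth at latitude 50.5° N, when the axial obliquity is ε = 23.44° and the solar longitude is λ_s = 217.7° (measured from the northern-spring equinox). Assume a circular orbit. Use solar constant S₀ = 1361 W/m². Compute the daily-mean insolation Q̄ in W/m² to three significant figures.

Q̄ ≈ 152 W/m²

Solar declination: sin δ = sin ε · sin λ_s = sin 23.44° × sin 217.7° = -0.24326, so δ = -14.079°.
cos H₀ = −tan(+50.5°) tan(-14.079°) = 0.3042, H₀ = 1.2617 rad.
Bracket: H₀ sin φ sin δ + cos φ cos δ sin H₀ = 1.2617×0.77162×-0.24326 + 0.63608×0.96996×0.95260 = -0.236826 + 0.587728 = 0.350902.
Q̄ = (S₀/π) × [bracket] = (1361/π) × 0.350902 = 152.0 W/m².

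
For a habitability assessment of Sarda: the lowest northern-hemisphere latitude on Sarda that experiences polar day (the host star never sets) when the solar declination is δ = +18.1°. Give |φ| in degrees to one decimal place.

Polar day requires cos H₀ = −tan φ tan δ ≤ −1, i.e. tan φ tan δ ≥ 1.
The boundary is |tan φ| · |tan δ| = 1, so |φ| = 90° − |δ| = 90° − 18.1° = 71.9° in the northern hemisphere.

|φ| = 71.9°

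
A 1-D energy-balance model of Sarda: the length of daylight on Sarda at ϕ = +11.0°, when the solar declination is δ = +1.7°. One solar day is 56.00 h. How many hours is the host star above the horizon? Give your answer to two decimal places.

28.10 h

cos h₀ = −tan ϕ · tan δ = −tan(+11.0°) × tan(+1.700°) = -0.0058, so h₀ = 1.5766 rad = 90.33°.
Daylight = 2h₀/(2π) × 56.00 h = (1.5766/π) × 56.00 = 28.10 h.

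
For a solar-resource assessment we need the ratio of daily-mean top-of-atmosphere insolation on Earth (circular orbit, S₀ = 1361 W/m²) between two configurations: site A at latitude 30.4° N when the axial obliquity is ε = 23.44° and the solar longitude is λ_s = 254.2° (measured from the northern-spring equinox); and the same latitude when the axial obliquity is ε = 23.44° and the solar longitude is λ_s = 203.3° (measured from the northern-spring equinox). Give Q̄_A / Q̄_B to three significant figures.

Q̄_A / Q̄_B ≈ 0.707

— Configuration A (φ=+30.4°):
Solar declination: sin δ = sin ε · sin λ_s = sin 23.44° × sin 254.2° = -0.38276, so δ = -22.505°.
cos H₀ = −tan(+30.4°) tan(-22.505°) = 0.2431, H₀ = 1.3253 rad.
Bracket: H₀ sin φ sin δ + cos φ cos δ sin H₀ = 1.3253×0.50603×-0.38276 + 0.86251×0.92385×0.97001 = -0.256695 + 0.772933 = 0.516238.
Q̄ = (S₀/π) × [bracket] = (1361/π) × 0.516238 = 223.64 W/m².
— Configuration B (φ=+30.4°):
Solar declination: sin δ = sin ε · sin λ_s = sin 23.44° × sin 203.3° = -0.15734, so δ = -9.053°.
cos H₀ = −tan(+30.4°) tan(-9.053°) = 0.0935, H₀ = 1.4772 rad.
Bracket: H₀ sin φ sin δ + cos φ cos δ sin H₀ = 1.4772×0.50603×-0.15734 + 0.86251×0.98754×0.99562 = -0.117613 + 0.848032 = 0.730419.
Q̄ = (S₀/π) × [bracket] = (1361/π) × 0.730419 = 316.43 W/m².
Ratio Q̄_A / Q̄_B = 223.64 / 316.43 = 0.7068.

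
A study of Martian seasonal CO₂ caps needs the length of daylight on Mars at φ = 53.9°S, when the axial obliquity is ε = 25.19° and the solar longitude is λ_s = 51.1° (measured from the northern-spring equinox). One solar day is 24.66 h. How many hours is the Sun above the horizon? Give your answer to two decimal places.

8.39 h

Solar declination: sin δ = sin ε · sin λ_s = sin 25.19° × sin 51.1° = 0.33124, so δ = +19.344°.
cos H₀ = −tan φ · tan δ = −tan(-53.9°) × tan(+19.344°) = 0.4814, so H₀ = 1.0685 rad = 61.22°.
Daylight = 2H₀/(2π) × 24.66 h = (1.0685/π) × 24.66 = 8.39 h.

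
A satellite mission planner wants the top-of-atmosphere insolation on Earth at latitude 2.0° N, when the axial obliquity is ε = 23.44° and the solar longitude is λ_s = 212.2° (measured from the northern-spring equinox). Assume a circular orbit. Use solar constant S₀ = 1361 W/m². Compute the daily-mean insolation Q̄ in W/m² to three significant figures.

Solar declination: sin δ = sin ε · sin λ_s = sin 23.44° × sin 212.2° = -0.21197, so δ = -12.238°.
cos H₀ = −tan(+2.0°) tan(-12.238°) = 0.0076, H₀ = 1.5632 rad.
Bracket: H₀ sin φ sin δ + cos φ cos δ sin H₀ = 1.5632×0.03490×-0.21197 + 0.99939×0.97728×0.99997 = -0.011564 + 0.976655 = 0.965091.
Q̄ = (S₀/π) × [bracket] = (1361/π) × 0.965091 = 418.1 W/m².

Q̄ ≈ 418 W/m²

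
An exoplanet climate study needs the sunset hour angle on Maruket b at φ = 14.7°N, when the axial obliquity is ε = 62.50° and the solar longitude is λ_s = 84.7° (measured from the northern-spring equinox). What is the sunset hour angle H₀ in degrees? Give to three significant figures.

Solar declination: sin δ = sin ε · sin λ_s = sin 62.50° × sin 84.7° = 0.88322, so δ = +62.033°.
cos H₀ = −tan φ · tan δ = −tan(+14.7°) × tan(+62.033°) = -0.4941, so H₀ = 2.0876 rad = 119.61°.

H₀ = 120°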